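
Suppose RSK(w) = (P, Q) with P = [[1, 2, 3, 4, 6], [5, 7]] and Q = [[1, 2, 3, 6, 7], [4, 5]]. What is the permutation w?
1 5 7 2 3 4 6

Reverse the RSK construction: for i from n down to 1, find the cell of Q containing i, remove the entry at that cell from P, and reverse-bump it up through P; the value ejected from row 1 is w(i).

Step i=7: Q has 7 at row 1, column 5; remove that cell from P, ejecting 6. So w(7) = 6. P is now [[1, 2, 3, 4], [5, 7]].
Step i=6: Q has 6 at row 1, column 4; remove that cell from P, ejecting 4. So w(6) = 4. P is now [[1, 2, 3], [5, 7]].
Step i=5: Q has 5 at row 2, column 2; remove 7 from row 2 of P and reverse-bump: 7 enters row 1 and ejects 3. So w(5) = 3. P is now [[1, 2, 7], [5]].
Step i=4: Q has 4 at row 2, column 1; remove 5 from row 2 of P and reverse-bump: 5 enters row 1 and ejects 2. So w(4) = 2. P is now [[1, 5, 7]].
Step i=3: Q has 3 at row 1, column 3; remove that cell from P, ejecting 7. So w(3) = 7. P is now [[1, 5]].
Step i=2: Q has 2 at row 1, column 2; remove that cell from P, ejecting 5. So w(2) = 5. P is now [[1]].
Step i=1: Q has 1 at row 1, column 1; remove that cell from P, ejecting 1. So w(1) = 1. P is now [].

So w = 1 5 7 2 3 4 6.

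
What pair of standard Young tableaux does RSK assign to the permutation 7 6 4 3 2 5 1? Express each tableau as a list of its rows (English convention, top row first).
P = [[1, 5], [2], [3], [4], [6], [7]], Q = [[1, 6], [2], [3], [4], [5], [7]]

Insert each entry of the permutation into P by Schensted row insertion, recording in Q the position of each new cell.

After inserting 7: P = [[7]].
After inserting 6: P = [[6], [7]].
After inserting 4: P = [[4], [6], [7]].
After inserting 3: P = [[3], [4], [6], [7]].
After inserting 2: P = [[2], [3], [4], [6], [7]].
After inserting 5: P = [[2, 5], [3], [4], [6], [7]].
After inserting 1: P = [[1, 5], [2], [3], [4], [6], [7]].

So P = [[1, 5], [2], [3], [4], [6], [7]], Q = [[1, 6], [2], [3], [4], [5], [7]].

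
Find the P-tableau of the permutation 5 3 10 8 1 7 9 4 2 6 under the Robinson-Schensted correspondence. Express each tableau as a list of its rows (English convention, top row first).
P = [[1, 2, 6], [3, 4, 9], [5, 7], [8], [10]]

Insert 5: appended to row 1. P = [[5]].
Insert 3: 3 bumps 5 from row 1; 5 starts row 2. P = [[3], [5]].
Insert 10: appended to row 1. P = [[3, 10], [5]].
Insert 8: 8 bumps 10 from row 1; 10 appends to row 2. P = [[3, 8], [5, 10]].
Insert 1: 1 bumps 3 from row 1; 3 bumps 5 from row 2; 5 starts row 3. P = [[1, 8], [3, 10], [5]].
Insert 7: 7 bumps 8 from row 1; 8 bumps 10 from row 2; 10 appends to row 3. P = [[1, 7], [3, 8], [5, 10]].
Insert 9: appended to row 1. P = [[1, 7, 9], [3, 8], [5, 10]].
Insert 4: 4 bumps 7 from row 1; 7 bumps 8 from row 2; 8 bumps 10 from row 3; 10 starts row 4. P = [[1, 4, 9], [3, 7], [5, 8], [10]].
Insert 2: 2 bumps 4 from row 1; 4 bumps 7 from row 2; 7 bumps 8 from row 3; 8 bumps 10 from row 4; 10 starts row 5. P = [[1, 2, 9], [3, 4], [5, 7], [8], [10]].
Insert 6: 6 bumps 9 from row 1; 9 appends to row 2. P = [[1, 2, 6], [3, 4, 9], [5, 7], [8], [10]].

So P = [[1, 2, 6], [3, 4, 9], [5, 7], [8], [10]].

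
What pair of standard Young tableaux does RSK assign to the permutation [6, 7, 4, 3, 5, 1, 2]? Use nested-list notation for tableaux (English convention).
P = [[1, 2], [3, 5], [4, 7], [6]], Q = [[1, 2], [3, 5], [4, 7], [6]]

Insert each entry of the permutation into P by Schensted row insertion, recording in Q the position of each new cell.

Insert 6: appended to row 1. P = [[6]].
Insert 7: appended to row 1. P = [[6, 7]].
Insert 4: 4 bumps 6 from row 1; 6 starts row 2. P = [[4, 7], [6]].
Insert 3: 3 bumps 4 from row 1; 4 bumps 6 from row 2; 6 starts row 3. P = [[3, 7], [4], [6]].
Insert 5: 5 bumps 7 from row 1; 7 appends to row 2. P = [[3, 5], [4, 7], [6]].
Insert 1: 1 bumps 3 from row 1; 3 bumps 4 from row 2; 4 bumps 6 from row 3; 6 starts row 4. P = [[1, 5], [3, 7], [4], [6]].
Insert 2: 2 bumps 5 from row 1; 5 bumps 7 from row 2; 7 appends to row 3. P = [[1, 2], [3, 5], [4, 7], [6]].

So P = [[1, 2], [3, 5], [4, 7], [6]], Q = [[1, 2], [3, 5], [4, 7], [6]].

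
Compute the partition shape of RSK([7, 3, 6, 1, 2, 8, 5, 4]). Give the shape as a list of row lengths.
Row-insert each entry into an empty tableau.

After inserting 7: P = [[7]].
After inserting 3: P = [[3], [7]].
After inserting 6: P = [[3, 6], [7]].
After inserting 1: P = [[1, 6], [3], [7]].
After inserting 2: P = [[1, 2], [3, 6], [7]].
After inserting 8: P = [[1, 2, 8], [3, 6], [7]].
After inserting 5: P = [[1, 2, 5], [3, 6, 8], [7]].
After inserting 4: P = [[1, 2, 4], [3, 5, 8], [6], [7]].

The final insertion tableau P = [[1, 2, 4], [3, 5, 8], [6], [7]] has shape [3, 3, 1, 1].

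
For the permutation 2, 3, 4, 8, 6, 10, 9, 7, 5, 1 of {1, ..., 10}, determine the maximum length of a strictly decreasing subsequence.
5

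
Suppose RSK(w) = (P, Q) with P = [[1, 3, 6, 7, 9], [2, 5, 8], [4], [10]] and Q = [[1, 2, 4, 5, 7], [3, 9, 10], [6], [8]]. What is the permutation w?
4 10 5 6 8 2 9 1 3 7

Reverse the RSK construction: for i from n down to 1, find the cell of Q containing i, remove the entry at that cell from P, and reverse-bump it up through P; the value ejected from row 1 is w(i).

Step i=10: Q has 10 at row 2, column 3; remove 8 from row 2 of P and reverse-bump: 8 enters row 1 and ejects 7. So w(10) = 7. P is now [[1, 3, 6, 8, 9], [2, 5], [4], [10]].
Step i=9: Q has 9 at row 2, column 2; remove 5 from row 2 of P and reverse-bump: 5 enters row 1 and ejects 3. So w(9) = 3. P is now [[1, 5, 6, 8, 9], [2], [4], [10]].
Step i=8: Q has 8 at row 4, column 1; remove 10 from row 4 of P and reverse-bump: 10 enters row 3 and ejects 4; 4 enters row 2 and ejects 2; 2 enters row 1 and ejects 1. So w(8) = 1. P is now [[2, 5, 6, 8, 9], [4], [10]].
Step i=7: Q has 7 at row 1, column 5; remove that cell from P, ejecting 9. So w(7) = 9. P is now [[2, 5, 6, 8], [4], [10]].
Step i=6: Q has 6 at row 3, column 1; remove 10 from row 3 of P and reverse-bump: 10 enters row 2 and ejects 4; 4 enters row 1 and ejects 2. So w(6) = 2. P is now [[4, 5, 6, 8], [10]].
Step i=5: Q has 5 at row 1, column 4; remove that cell from P, ejecting 8. So w(5) = 8. P is now [[4, 5, 6], [10]].
Step i=4: Q has 4 at row 1, column 3; remove that cell from P, ejecting 6. So w(4) = 6. P is now [[4, 5], [10]].
Step i=3: Q has 3 at row 2, column 1; remove 10 from row 2 of P and reverse-bump: 10 enters row 1 and ejects 5. So w(3) = 5. P is now [[4, 10]].
Step i=2: Q has 2 at row 1, column 2; remove that cell from P, ejecting 10. So w(2) = 10. P is now [[4]].
Step i=1: Q has 1 at row 1, column 1; remove that cell from P, ejecting 4. So w(1) = 4. P is now [].

So w = 4 10 5 6 8 2 9 1 3 7.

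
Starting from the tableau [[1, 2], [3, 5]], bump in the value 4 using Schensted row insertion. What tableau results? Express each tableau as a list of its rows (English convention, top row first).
[[1, 2, 4], [3, 5]]

4 is larger than every entry of row 1, so it is appended to row 1. The new tableau is [[1, 2, 4], [3, 5]].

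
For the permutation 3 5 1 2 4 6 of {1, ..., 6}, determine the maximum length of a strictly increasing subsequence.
4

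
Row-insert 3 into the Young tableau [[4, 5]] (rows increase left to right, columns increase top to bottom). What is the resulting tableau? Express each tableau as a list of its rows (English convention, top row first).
In row 1, 3 replaces 4 (the leftmost entry greater than 3); 4 is bumped to row 2. 4 starts a new row 2. The new tableau is [[3, 5], [4]].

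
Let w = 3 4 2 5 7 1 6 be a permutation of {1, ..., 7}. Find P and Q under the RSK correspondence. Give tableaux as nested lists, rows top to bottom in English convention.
P = [[1, 4, 5, 6], [2, 7], [3]], Q = [[1, 2, 4, 5], [3, 7], [6]]

Insert each entry of the permutation into P by Schensted row insertion, recording in Q the position of each new cell.

Insert 3: appended to row 1. P = [[3]], Q = [[1]].
Insert 4: appended to row 1. P = [[3, 4]], Q = [[1, 2]].
Insert 2: 2 bumps 3 from row 1; 3 starts row 2. P = [[2, 4], [3]], Q = [[1, 2], [3]].
Insert 5: appended to row 1. P = [[2, 4, 5], [3]], Q = [[1, 2, 4], [3]].
Insert 7: appended to row 1. P = [[2, 4, 5, 7], [3]], Q = [[1, 2, 4, 5], [3]].
Insert 1: 1 bumps 2 from row 1; 2 bumps 3 from row 2; 3 starts row 3. P = [[1, 4, 5, 7], [2], [3]], Q = [[1, 2, 4, 5], [3], [6]].
Insert 6: 6 bumps 7 from row 1; 7 appends to row 2. P = [[1, 4, 5, 6], [2, 7], [3]], Q = [[1, 2, 4, 5], [3, 7], [6]].

So P = [[1, 4, 5, 6], [2, 7], [3]], Q = [[1, 2, 4, 5], [3, 7], [6]].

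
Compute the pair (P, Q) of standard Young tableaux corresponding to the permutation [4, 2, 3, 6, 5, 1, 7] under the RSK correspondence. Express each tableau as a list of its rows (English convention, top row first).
Insert each entry of the permutation into P by Schensted row insertion, recording in Q the position of each new cell.

Insert 4: appended to row 1. P = [[4]].
Insert 2: 2 bumps 4 from row 1; 4 starts row 2. P = [[2], [4]].
Insert 3: appended to row 1. P = [[2, 3], [4]].
Insert 6: appended to row 1. P = [[2, 3, 6], [4]].
Insert 5: 5 bumps 6 from row 1; 6 appends to row 2. P = [[2, 3, 5], [4, 6]].
Insert 1: 1 bumps 2 from row 1; 2 bumps 4 from row 2; 4 starts row 3. P = [[1, 3, 5], [2, 6], [4]].
Insert 7: appended to row 1. P = [[1, 3, 5, 7], [2, 6], [4]].

So P = [[1, 3, 5, 7], [2, 6], [4]], Q = [[1, 3, 4, 7], [2, 5], [6]].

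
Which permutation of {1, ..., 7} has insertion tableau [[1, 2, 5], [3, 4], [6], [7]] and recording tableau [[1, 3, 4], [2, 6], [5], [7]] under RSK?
7 3 4 6 1 5 2

Reverse the RSK construction: for i from n down to 1, find the cell of Q containing i, remove the entry at that cell from P, and reverse-bump it up through P; the value ejected from row 1 is w(i).

Step i=7: Q has 7 at row 4, column 1; remove 7 from row 4 of P and reverse-bump: 7 enters row 3 and ejects 6; 6 enters row 2 and ejects 4; 4 enters row 1 and ejects 2. So w(7) = 2. P is now [[1, 4, 5], [3, 6], [7]].
Step i=6: Q has 6 at row 2, column 2; remove 6 from row 2 of P and reverse-bump: 6 enters row 1 and ejects 5. So w(6) = 5. P is now [[1, 4, 6], [3], [7]].
Step i=5: Q has 5 at row 3, column 1; remove 7 from row 3 of P and reverse-bump: 7 enters row 2 and ejects 3; 3 enters row 1 and ejects 1. So w(5) = 1. P is now [[3, 4, 6], [7]].
Step i=4: Q has 4 at row 1, column 3; remove that cell from P, ejecting 6. So w(4) = 6. P is now [[3, 4], [7]].
Step i=3: Q has 3 at row 1, column 2; remove that cell from P, ejecting 4. So w(3) = 4. P is now [[3], [7]].
Step i=2: Q has 2 at row 2, column 1; remove 7 from row 2 of P and reverse-bump: 7 enters row 1 and ejects 3. So w(2) = 3. P is now [[7]].
Step i=1: Q has 1 at row 1, column 1; remove that cell from P, ejecting 7. So w(1) = 7. P is now [].

So w = 7 3 4 6 1 5 2.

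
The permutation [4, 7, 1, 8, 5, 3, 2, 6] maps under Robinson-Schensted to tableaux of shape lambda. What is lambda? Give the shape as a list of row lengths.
[3, 3, 1, 1]

Row-insert each entry into an empty tableau.

After inserting 4: P = [[4]].
After inserting 7: P = [[4, 7]].
After inserting 1: P = [[1, 7], [4]].
After inserting 8: P = [[1, 7, 8], [4]].
After inserting 5: P = [[1, 5, 8], [4, 7]].
After inserting 3: P = [[1, 3, 8], [4, 5], [7]].
After inserting 2: P = [[1, 2, 8], [3, 5], [4], [7]].
After inserting 6: P = [[1, 2, 6], [3, 5, 8], [4], [7]].

The final insertion tableau P = [[1, 2, 6], [3, 5, 8], [4], [7]] has shape [3, 3, 1, 1].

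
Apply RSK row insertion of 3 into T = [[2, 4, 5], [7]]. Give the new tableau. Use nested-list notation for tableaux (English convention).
[[2, 3, 5], [4], [7]]

In row 1, 3 replaces 4 (the leftmost entry greater than 3); 4 is bumped to row 2. In row 2, 4 replaces 7 (the leftmost entry greater than 4); 7 is bumped to row 3. 7 starts a new row 3. The new tableau is [[2, 3, 5], [4], [7]].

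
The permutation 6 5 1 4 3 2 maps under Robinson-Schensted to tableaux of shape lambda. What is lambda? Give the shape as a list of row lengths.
RSK row insertion gives P = [[1, 2], [3], [4], [5], [6]], which has shape [2, 1, 1, 1, 1].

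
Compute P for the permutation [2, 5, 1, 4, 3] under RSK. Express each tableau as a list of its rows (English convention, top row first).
Insert 2: appended to row 1. P = [[2]].
Insert 5: appended to row 1. P = [[2, 5]].
Insert 1: 1 bumps 2 from row 1; 2 starts row 2. P = [[1, 5], [2]].
Insert 4: 4 bumps 5 from row 1; 5 appends to row 2. P = [[1, 4], [2, 5]].
Insert 3: 3 bumps 4 from row 1; 4 bumps 5 from row 2; 5 starts row 3. P = [[1, 3], [2, 4], [5]].

So P = [[1, 3], [2, 4], [5]].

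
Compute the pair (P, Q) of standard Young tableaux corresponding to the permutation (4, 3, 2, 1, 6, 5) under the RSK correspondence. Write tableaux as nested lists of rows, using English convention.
Insert each entry of the permutation into P by Schensted row insertion, recording in Q the position of each new cell.

Insert 4: appended to row 1. P = [[4]], Q = [[1]].
Insert 3: 3 bumps 4 from row 1; 4 starts row 2. P = [[3], [4]], Q = [[1], [2]].
Insert 2: 2 bumps 3 from row 1; 3 bumps 4 from row 2; 4 starts row 3. P = [[2], [3], [4]], Q = [[1], [2], [3]].
Insert 1: 1 bumps 2 from row 1; 2 bumps 3 from row 2; 3 bumps 4 from row 3; 4 starts row 4. P = [[1], [2], [3], [4]], Q = [[1], [2], [3], [4]].
Insert 6: appended to row 1. P = [[1, 6], [2], [3], [4]], Q = [[1, 5], [2], [3], [4]].
Insert 5: 5 bumps 6 from row 1; 6 appends to row 2. P = [[1, 5], [2, 6], [3], [4]], Q = [[1, 5], [2, 6], [3], [4]].

So P = [[1, 5], [2, 6], [3], [4]], Q = [[1, 5], [2, 6], [3], [4]].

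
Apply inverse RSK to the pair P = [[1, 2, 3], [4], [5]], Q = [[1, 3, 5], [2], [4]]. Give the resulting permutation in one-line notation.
5 1 4 2 3

Reverse RSK: for i = n, n-1, ..., 1, locate i in Q, remove the corresponding corner cell from P, and reverse-bump its entry up through P; the value ejected from row 1 is w(i).

So w = 5 1 4 2 3.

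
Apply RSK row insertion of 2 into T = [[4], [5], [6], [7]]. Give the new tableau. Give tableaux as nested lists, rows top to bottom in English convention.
[[2], [4], [5], [6], [7]]

In row 1, 2 replaces 4 (the leftmost entry greater than 2); 4 is bumped to row 2. In row 2, 4 replaces 5 (the leftmost entry greater than 4); 5 is bumped to row 3. In row 3, 5 replaces 6 (the leftmost entry greater than 5); 6 is bumped to row 4. In row 4, 6 replaces 7 (the leftmost entry greater than 6); 7 is bumped to row 5. 7 starts a new row 5. The new tableau is [[2], [4], [5], [6], [7]].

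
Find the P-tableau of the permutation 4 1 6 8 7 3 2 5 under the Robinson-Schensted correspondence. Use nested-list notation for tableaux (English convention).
P = [[1, 2, 5], [3, 6, 7], [4], [8]]

Insert 4: appended to row 1. P = [[4]].
Insert 1: 1 bumps 4 from row 1; 4 starts row 2. P = [[1], [4]].
Insert 6: appended to row 1. P = [[1, 6], [4]].
Insert 8: appended to row 1. P = [[1, 6, 8], [4]].
Insert 7: 7 bumps 8 from row 1; 8 appends to row 2. P = [[1, 6, 7], [4, 8]].
Insert 3: 3 bumps 6 from row 1; 6 bumps 8 from row 2; 8 starts row 3. P = [[1, 3, 7], [4, 6], [8]].
Insert 2: 2 bumps 3 from row 1; 3 bumps 4 from row 2; 4 bumps 8 from row 3; 8 starts row 4. P = [[1, 2, 7], [3, 6], [4], [8]].
Insert 5: 5 bumps 7 from row 1; 7 appends to row 2. P = [[1, 2, 5], [3, 6, 7], [4], [8]].

So P = [[1, 2, 5], [3, 6, 7], [4], [8]].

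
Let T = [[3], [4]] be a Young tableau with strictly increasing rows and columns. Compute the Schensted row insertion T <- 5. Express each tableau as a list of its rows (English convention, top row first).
[[3, 5], [4]]

5 is larger than every entry of row 1, so it is appended to row 1. The new tableau is [[3, 5], [4]].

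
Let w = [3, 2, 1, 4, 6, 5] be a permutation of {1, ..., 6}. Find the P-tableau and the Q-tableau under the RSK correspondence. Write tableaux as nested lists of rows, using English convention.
Insert each entry of the permutation into P by Schensted row insertion, recording in Q the position of each new cell.

Insert 3: appended to row 1. P = [[3]].
Insert 2: 2 bumps 3 from row 1; 3 starts row 2. P = [[2], [3]].
Insert 1: 1 bumps 2 from row 1; 2 bumps 3 from row 2; 3 starts row 3. P = [[1], [2], [3]].
Insert 4: appended to row 1. P = [[1, 4], [2], [3]].
Insert 6: appended to row 1. P = [[1, 4, 6], [2], [3]].
Insert 5: 5 bumps 6 from row 1; 6 appends to row 2. P = [[1, 4, 5], [2, 6], [3]].

So P = [[1, 4, 5], [2, 6], [3]], Q = [[1, 4, 5], [2, 6], [3]].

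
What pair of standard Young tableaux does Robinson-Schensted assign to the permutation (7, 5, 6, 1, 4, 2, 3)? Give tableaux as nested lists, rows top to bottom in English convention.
P = [[1, 2, 3], [4, 6], [5], [7]], Q = [[1, 3, 7], [2, 5], [4], [6]]

Insert each entry of the permutation into P by Schensted row insertion, recording in Q the position of each new cell.

Insert 7: appended to row 1. P = [[7]].
Insert 5: 5 bumps 7 from row 1; 7 starts row 2. P = [[5], [7]].
Insert 6: appended to row 1. P = [[5, 6], [7]].
Insert 1: 1 bumps 5 from row 1; 5 bumps 7 from row 2; 7 starts row 3. P = [[1, 6], [5], [7]].
Insert 4: 4 bumps 6 from row 1; 6 appends to row 2. P = [[1, 4], [5, 6], [7]].
Insert 2: 2 bumps 4 from row 1; 4 bumps 5 from row 2; 5 bumps 7 from row 3; 7 starts row 4. P = [[1, 2], [4, 6], [5], [7]].
Insert 3: appended to row 1. P = [[1, 2, 3], [4, 6], [5], [7]].

So P = [[1, 2, 3], [4, 6], [5], [7]], Q = [[1, 3, 7], [2, 5], [4], [6]].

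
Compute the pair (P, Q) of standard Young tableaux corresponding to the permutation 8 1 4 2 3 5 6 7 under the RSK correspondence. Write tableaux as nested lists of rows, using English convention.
Insert each entry of the permutation into P by Schensted row insertion, recording in Q the position of each new cell.

After inserting 8: P = [[8]].
After inserting 1: P = [[1], [8]].
After inserting 4: P = [[1, 4], [8]].
After inserting 2: P = [[1, 2], [4], [8]].
After inserting 3: P = [[1, 2, 3], [4], [8]].
After inserting 5: P = [[1, 2, 3, 5], [4], [8]].
After inserting 6: P = [[1, 2, 3, 5, 6], [4], [8]].
After inserting 7: P = [[1, 2, 3, 5, 6, 7], [4], [8]].

So P = [[1, 2, 3, 5, 6, 7], [4], [8]], Q = [[1, 3, 5, 6, 7, 8], [2], [4]].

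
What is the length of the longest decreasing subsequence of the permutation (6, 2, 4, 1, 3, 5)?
3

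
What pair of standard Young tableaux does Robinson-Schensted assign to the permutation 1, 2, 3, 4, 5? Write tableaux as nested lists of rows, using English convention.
Insert each entry of the permutation into P by Schensted row insertion, recording in Q the position of each new cell.

Insert 1: appended to row 1. P = [[1]], Q = [[1]].
Insert 2: appended to row 1. P = [[1, 2]], Q = [[1, 2]].
Insert 3: appended to row 1. P = [[1, 2, 3]], Q = [[1, 2, 3]].
Insert 4: appended to row 1. P = [[1, 2, 3, 4]], Q = [[1, 2, 3, 4]].
Insert 5: appended to row 1. P = [[1, 2, 3, 4, 5]], Q = [[1, 2, 3, 4, 5]].

So P = [[1, 2, 3, 4, 5]], Q = [[1, 2, 3, 4, 5]].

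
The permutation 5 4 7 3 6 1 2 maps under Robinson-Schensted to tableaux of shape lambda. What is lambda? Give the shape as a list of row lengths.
[2, 2, 2, 1]

RSK row insertion gives P = [[1, 2], [3, 6], [4, 7], [5]], which has shape [2, 2, 2, 1].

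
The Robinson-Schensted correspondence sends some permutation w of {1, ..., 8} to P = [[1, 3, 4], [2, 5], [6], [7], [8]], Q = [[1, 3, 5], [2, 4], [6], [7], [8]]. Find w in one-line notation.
Reverse the RSK construction: for i from n down to 1, find the cell of Q containing i, remove the entry at that cell from P, and reverse-bump it up through P; the value ejected from row 1 is w(i).

Step i=8: Q has 8 at row 5, column 1; remove 8 from row 5 of P and reverse-bump: 8 enters row 4 and ejects 7; 7 enters row 3 and ejects 6; 6 enters row 2 and ejects 5; 5 enters row 1 and ejects 4. So w(8) = 4. P is now [[1, 3, 5], [2, 6], [7], [8]].
Step i=7: Q has 7 at row 4, column 1; remove 8 from row 4 of P and reverse-bump: 8 enters row 3 and ejects 7; 7 enters row 2 and ejects 6; 6 enters row 1 and ejects 5. So w(7) = 5. P is now [[1, 3, 6], [2, 7], [8]].
Step i=6: Q has 6 at row 3, column 1; remove 8 from row 3 of P and reverse-bump: 8 enters row 2 and ejects 7; 7 enters row 1 and ejects 6. So w(6) = 6. P is now [[1, 3, 7], [2, 8]].
Step i=5: Q has 5 at row 1, column 3; remove that cell from P, ejecting 7. So w(5) = 7. P is now [[1, 3], [2, 8]].
Step i=4: Q has 4 at row 2, column 2; remove 8 from row 2 of P and reverse-bump: 8 enters row 1 and ejects 3. So w(4) = 3. P is now [[1, 8], [2]].
Step i=3: Q has 3 at row 1, column 2; remove that cell from P, ejecting 8. So w(3) = 8. P is now [[1], [2]].
Step i=2: Q has 2 at row 2, column 1; remove 2 from row 2 of P and reverse-bump: 2 enters row 1 and ejects 1. So w(2) = 1. P is now [[2]].
Step i=1: Q has 1 at row 1, column 1; remove that cell from P, ejecting 2. So w(1) = 2. P is now [].

So w = 2 1 8 3 7 6 5 4.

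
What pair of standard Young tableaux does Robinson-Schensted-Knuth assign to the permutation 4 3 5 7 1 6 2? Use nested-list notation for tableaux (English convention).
Insert each entry of the permutation into P by Schensted row insertion, recording in Q the position of each new cell.

Insert 4: appended to row 1. P = [[4]], Q = [[1]].
Insert 3: 3 bumps 4 from row 1; 4 starts row 2. P = [[3], [4]], Q = [[1], [2]].
Insert 5: appended to row 1. P = [[3, 5], [4]], Q = [[1, 3], [2]].
Insert 7: appended to row 1. P = [[3, 5, 7], [4]], Q = [[1, 3, 4], [2]].
Insert 1: 1 bumps 3 from row 1; 3 bumps 4 from row 2; 4 starts row 3. P = [[1, 5, 7], [3], [4]], Q = [[1, 3, 4], [2], [5]].
Insert 6: 6 bumps 7 from row 1; 7 appends to row 2. P = [[1, 5, 6], [3, 7], [4]], Q = [[1, 3, 4], [2, 6], [5]].
Insert 2: 2 bumps 5 from row 1; 5 bumps 7 from row 2; 7 appends to row 3. P = [[1, 2, 6], [3, 5], [4, 7]], Q = [[1, 3, 4], [2, 6], [5, 7]].

So P = [[1, 2, 6], [3, 5], [4, 7]], Q = [[1, 3, 4], [2, 6], [5, 7]].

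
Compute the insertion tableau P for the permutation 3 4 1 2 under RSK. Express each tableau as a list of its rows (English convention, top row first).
P = [[1, 2], [3, 4]]

After inserting 3: P = [[3]].
After inserting 4: P = [[3, 4]].
After inserting 1: P = [[1, 4], [3]].
After inserting 2: P = [[1, 2], [3, 4]].

So P = [[1, 2], [3, 4]].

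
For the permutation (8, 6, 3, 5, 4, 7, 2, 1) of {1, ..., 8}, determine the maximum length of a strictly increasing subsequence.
3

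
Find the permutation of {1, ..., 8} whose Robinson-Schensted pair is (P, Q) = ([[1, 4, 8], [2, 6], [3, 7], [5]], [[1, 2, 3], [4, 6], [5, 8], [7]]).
5 7 8 3 2 6 1 4

Reverse the RSK construction: for i from n down to 1, find the cell of Q containing i, remove the entry at that cell from P, and reverse-bump it up through P; the value ejected from row 1 is w(i).

Step i=8: Q has 8 at row 3, column 2; remove 7 from row 3 of P and reverse-bump: 7 enters row 2 and ejects 6; 6 enters row 1 and ejects 4. So w(8) = 4. P is now [[1, 6, 8], [2, 7], [3], [5]].
Step i=7: Q has 7 at row 4, column 1; remove 5 from row 4 of P and reverse-bump: 5 enters row 3 and ejects 3; 3 enters row 2 and ejects 2; 2 enters row 1 and ejects 1. So w(7) = 1. P is now [[2, 6, 8], [3, 7], [5]].
Step i=6: Q has 6 at row 2, column 2; remove 7 from row 2 of P and reverse-bump: 7 enters row 1 and ejects 6. So w(6) = 6. P is now [[2, 7, 8], [3], [5]].
Step i=5: Q has 5 at row 3, column 1; remove 5 from row 3 of P and reverse-bump: 5 enters row 2 and ejects 3; 3 enters row 1 and ejects 2. So w(5) = 2. P is now [[3, 7, 8], [5]].
Step i=4: Q has 4 at row 2, column 1; remove 5 from row 2 of P and reverse-bump: 5 enters row 1 and ejects 3. So w(4) = 3. P is now [[5, 7, 8]].
Step i=3: Q has 3 at row 1, column 3; remove that cell from P, ejecting 8. So w(3) = 8. P is now [[5, 7]].
Step i=2: Q has 2 at row 1, column 2; remove that cell from P, ejecting 7. So w(2) = 7. P is now [[5]].
Step i=1: Q has 1 at row 1, column 1; remove that cell from P, ejecting 5. So w(1) = 5. P is now [].

So w = 5 7 8 3 2 6 1 4.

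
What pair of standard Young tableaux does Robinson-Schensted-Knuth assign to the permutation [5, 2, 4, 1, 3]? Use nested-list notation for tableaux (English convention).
P = [[1, 3], [2, 4], [5]], Q = [[1, 3], [2, 5], [4]]

Insert each entry of the permutation into P by Schensted row insertion, recording in Q the position of each new cell.

Insert 5: appended to row 1. P = [[5]], Q = [[1]].
Insert 2: 2 bumps 5 from row 1; 5 starts row 2. P = [[2], [5]], Q = [[1], [2]].
Insert 4: appended to row 1. P = [[2, 4], [5]], Q = [[1, 3], [2]].
Insert 1: 1 bumps 2 from row 1; 2 bumps 5 from row 2; 5 starts row 3. P = [[1, 4], [2], [5]], Q = [[1, 3], [2], [4]].
Insert 3: 3 bumps 4 from row 1; 4 appends to row 2. P = [[1, 3], [2, 4], [5]], Q = [[1, 3], [2, 5], [4]].

So P = [[1, 3], [2, 4], [5]], Q = [[1, 3], [2, 5], [4]].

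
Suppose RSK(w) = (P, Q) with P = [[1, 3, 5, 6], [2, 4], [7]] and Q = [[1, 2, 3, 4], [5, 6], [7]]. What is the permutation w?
Reverse RSK: for i = n, n-1, ..., 1, locate i in Q, remove the corresponding corner cell from P, and reverse-bump its entry up through P; the value ejected from row 1 is w(i).

So w = 2 4 5 7 1 6 3.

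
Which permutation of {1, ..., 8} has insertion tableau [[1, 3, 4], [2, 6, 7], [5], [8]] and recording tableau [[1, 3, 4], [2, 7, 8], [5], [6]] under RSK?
8 5 6 7 2 1 3 4

Reverse the RSK construction: for i from n down to 1, find the cell of Q containing i, remove the entry at that cell from P, and reverse-bump it up through P; the value ejected from row 1 is w(i).

Step i=8: Q has 8 at row 2, column 3; remove 7 from row 2 of P and reverse-bump: 7 enters row 1 and ejects 4. So w(8) = 4. P is now [[1, 3, 7], [2, 6], [5], [8]].
Step i=7: Q has 7 at row 2, column 2; remove 6 from row 2 of P and reverse-bump: 6 enters row 1 and ejects 3. So w(7) = 3. P is now [[1, 6, 7], [2], [5], [8]].
Step i=6: Q has 6 at row 4, column 1; remove 8 from row 4 of P and reverse-bump: 8 enters row 3 and ejects 5; 5 enters row 2 and ejects 2; 2 enters row 1 and ejects 1. So w(6) = 1. P is now [[2, 6, 7], [5], [8]].
Step i=5: Q has 5 at row 3, column 1; remove 8 from row 3 of P and reverse-bump: 8 enters row 2 and ejects 5; 5 enters row 1 and ejects 2. So w(5) = 2. P is now [[5, 6, 7], [8]].
Step i=4: Q has 4 at row 1, column 3; remove that cell from P, ejecting 7. So w(4) = 7. P is now [[5, 6], [8]].
Step i=3: Q has 3 at row 1, column 2; remove that cell from P, ejecting 6. So w(3) = 6. P is now [[5], [8]].
Step i=2: Q has 2 at row 2, column 1; remove 8 from row 2 of P and reverse-bump: 8 enters row 1 and ejects 5. So w(2) = 5. P is now [[8]].
Step i=1: Q has 1 at row 1, column 1; remove that cell from P, ejecting 8. So w(1) = 8. P is now [].

So w = 8 5 6 7 2 1 3 4.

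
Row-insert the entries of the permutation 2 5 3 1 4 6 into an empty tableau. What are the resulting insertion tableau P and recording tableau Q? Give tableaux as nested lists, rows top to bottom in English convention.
P = [[1, 3, 4, 6], [2], [5]], Q = [[1, 2, 5, 6], [3], [4]]

Insert each entry of the permutation into P by Schensted row insertion, recording in Q the position of each new cell.

Insert 2: appended to row 1. P = [[2]], Q = [[1]].
Insert 5: appended to row 1. P = [[2, 5]], Q = [[1, 2]].
Insert 3: 3 bumps 5 from row 1; 5 starts row 2. P = [[2, 3], [5]], Q = [[1, 2], [3]].
Insert 1: 1 bumps 2 from row 1; 2 bumps 5 from row 2; 5 starts row 3. P = [[1, 3], [2], [5]], Q = [[1, 2], [3], [4]].
Insert 4: appended to row 1. P = [[1, 3, 4], [2], [5]], Q = [[1, 2, 5], [3], [4]].
Insert 6: appended to row 1. P = [[1, 3, 4, 6], [2], [5]], Q = [[1, 2, 5, 6], [3], [4]].

So P = [[1, 3, 4, 6], [2], [5]], Q = [[1, 2, 5, 6], [3], [4]].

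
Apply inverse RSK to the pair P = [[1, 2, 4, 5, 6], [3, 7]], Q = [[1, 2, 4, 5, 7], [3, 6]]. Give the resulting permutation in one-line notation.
Reverse the RSK construction: for i from n down to 1, find the cell of Q containing i, remove the entry at that cell from P, and reverse-bump it up through P; the value ejected from row 1 is w(i).

Step i=7: Q has 7 at row 1, column 5; remove that cell from P, ejecting 6. So w(7) = 6. P is now [[1, 2, 4, 5], [3, 7]].
Step i=6: Q has 6 at row 2, column 2; remove 7 from row 2 of P and reverse-bump: 7 enters row 1 and ejects 5. So w(6) = 5. P is now [[1, 2, 4, 7], [3]].
Step i=5: Q has 5 at row 1, column 4; remove that cell from P, ejecting 7. So w(5) = 7. P is now [[1, 2, 4], [3]].
Step i=4: Q has 4 at row 1, column 3; remove that cell from P, ejecting 4. So w(4) = 4. P is now [[1, 2], [3]].
Step i=3: Q has 3 at row 2, column 1; remove 3 from row 2 of P and reverse-bump: 3 enters row 1 and ejects 2. So w(3) = 2. P is now [[1, 3]].
Step i=2: Q has 2 at row 1, column 2; remove that cell from P, ejecting 3. So w(2) = 3. P is now [[1]].
Step i=1: Q has 1 at row 1, column 1; remove that cell from P, ejecting 1. So w(1) = 1. P is now [].

So w = 1 3 2 4 7 5 6.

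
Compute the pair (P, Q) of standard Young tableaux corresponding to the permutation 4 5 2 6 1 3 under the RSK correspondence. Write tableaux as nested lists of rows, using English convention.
P = [[1, 3, 6], [2, 5], [4]], Q = [[1, 2, 4], [3, 6], [5]]

Insert each entry of the permutation into P by Schensted row insertion, recording in Q the position of each new cell.

Insert 4: appended to row 1. P = [[4]], Q = [[1]].
Insert 5: appended to row 1. P = [[4, 5]], Q = [[1, 2]].
Insert 2: 2 bumps 4 from row 1; 4 starts row 2. P = [[2, 5], [4]], Q = [[1, 2], [3]].
Insert 6: appended to row 1. P = [[2, 5, 6], [4]], Q = [[1, 2, 4], [3]].
Insert 1: 1 bumps 2 from row 1; 2 bumps 4 from row 2; 4 starts row 3. P = [[1, 5, 6], [2], [4]], Q = [[1, 2, 4], [3], [5]].
Insert 3: 3 bumps 5 from row 1; 5 appends to row 2. P = [[1, 3, 6], [2, 5], [4]], Q = [[1, 2, 4], [3, 6], [5]].

So P = [[1, 3, 6], [2, 5], [4]], Q = [[1, 2, 4], [3, 6], [5]].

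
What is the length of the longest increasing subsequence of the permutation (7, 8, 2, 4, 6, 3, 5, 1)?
3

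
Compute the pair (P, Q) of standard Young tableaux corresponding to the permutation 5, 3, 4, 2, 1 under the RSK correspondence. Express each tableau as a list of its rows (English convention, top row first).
P = [[1, 4], [2], [3], [5]], Q = [[1, 3], [2], [4], [5]]

Insert each entry of the permutation into P by Schensted row insertion, recording in Q the position of each new cell.

After inserting 5: P = [[5]].
After inserting 3: P = [[3], [5]].
After inserting 4: P = [[3, 4], [5]].
After inserting 2: P = [[2, 4], [3], [5]].
After inserting 1: P = [[1, 4], [2], [3], [5]].

So P = [[1, 4], [2], [3], [5]], Q = [[1, 3], [2], [4], [5]].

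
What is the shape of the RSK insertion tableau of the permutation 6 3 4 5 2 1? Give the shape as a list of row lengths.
Row-insert each entry into an empty tableau.

After inserting 6: P = [[6]].
After inserting 3: P = [[3], [6]].
After inserting 4: P = [[3, 4], [6]].
After inserting 5: P = [[3, 4, 5], [6]].
After inserting 2: P = [[2, 4, 5], [3], [6]].
After inserting 1: P = [[1, 4, 5], [2], [3], [6]].

The final insertion tableau P = [[1, 4, 5], [2], [3], [6]] has shape [3, 1, 1, 1].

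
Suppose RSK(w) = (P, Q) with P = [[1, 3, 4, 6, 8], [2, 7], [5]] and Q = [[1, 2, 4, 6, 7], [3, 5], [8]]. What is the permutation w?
Reverse the RSK construction: for i from n down to 1, find the cell of Q containing i, remove the entry at that cell from P, and reverse-bump it up through P; the value ejected from row 1 is w(i).

Step i=8: Q has 8 at row 3, column 1; remove 5 from row 3 of P and reverse-bump: 5 enters row 2 and ejects 2; 2 enters row 1 and ejects 1. So w(8) = 1. P is now [[2, 3, 4, 6, 8], [5, 7]].
Step i=7: Q has 7 at row 1, column 5; remove that cell from P, ejecting 8. So w(7) = 8. P is now [[2, 3, 4, 6], [5, 7]].
Step i=6: Q has 6 at row 1, column 4; remove that cell from P, ejecting 6. So w(6) = 6. P is now [[2, 3, 4], [5, 7]].
Step i=5: Q has 5 at row 2, column 2; remove 7 from row 2 of P and reverse-bump: 7 enters row 1 and ejects 4. So w(5) = 4. P is now [[2, 3, 7], [5]].
Step i=4: Q has 4 at row 1, column 3; remove that cell from P, ejecting 7. So w(4) = 7. P is now [[2, 3], [5]].
Step i=3: Q has 3 at row 2, column 1; remove 5 from row 2 of P and reverse-bump: 5 enters row 1 and ejects 3. So w(3) = 3. P is now [[2, 5]].
Step i=2: Q has 2 at row 1, column 2; remove that cell from P, ejecting 5. So w(2) = 5. P is now [[2]].
Step i=1: Q has 1 at row 1, column 1; remove that cell from P, ejecting 2. So w(1) = 2. P is now [].

So w = 2 5 3 7 4 6 8 1.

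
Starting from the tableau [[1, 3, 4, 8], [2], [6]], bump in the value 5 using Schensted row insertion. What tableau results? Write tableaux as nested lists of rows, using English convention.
[[1, 3, 4, 5], [2, 8], [6]]

In row 1, 5 replaces 8 (the leftmost entry greater than 5); 8 is bumped to row 2. 8 is appended to row 2. The new tableau is [[1, 3, 4, 5], [2, 8], [6]].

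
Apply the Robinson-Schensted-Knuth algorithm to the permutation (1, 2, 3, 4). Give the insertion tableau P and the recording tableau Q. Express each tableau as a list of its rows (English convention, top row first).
Insert each entry of the permutation into P by Schensted row insertion, recording in Q the position of each new cell.

Insert 1: appended to row 1. P = [[1]], Q = [[1]].
Insert 2: appended to row 1. P = [[1, 2]], Q = [[1, 2]].
Insert 3: appended to row 1. P = [[1, 2, 3]], Q = [[1, 2, 3]].
Insert 4: appended to row 1. P = [[1, 2, 3, 4]], Q = [[1, 2, 3, 4]].

So P = [[1, 2, 3, 4]], Q = [[1, 2, 3, 4]].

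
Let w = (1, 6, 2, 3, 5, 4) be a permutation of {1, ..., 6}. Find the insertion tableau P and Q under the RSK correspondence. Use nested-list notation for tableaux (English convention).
Insert each entry of the permutation into P by Schensted row insertion, recording in Q the position of each new cell.

Insert 1: appended to row 1. P = [[1]], Q = [[1]].
Insert 6: appended to row 1. P = [[1, 6]], Q = [[1, 2]].
Insert 2: 2 bumps 6 from row 1; 6 starts row 2. P = [[1, 2], [6]], Q = [[1, 2], [3]].
Insert 3: appended to row 1. P = [[1, 2, 3], [6]], Q = [[1, 2, 4], [3]].
Insert 5: appended to row 1. P = [[1, 2, 3, 5], [6]], Q = [[1, 2, 4, 5], [3]].
Insert 4: 4 bumps 5 from row 1; 5 bumps 6 from row 2; 6 starts row 3. P = [[1, 2, 3, 4], [5], [6]], Q = [[1, 2, 4, 5], [3], [6]].

So P = [[1, 2, 3, 4], [5], [6]], Q = [[1, 2, 4, 5], [3], [6]].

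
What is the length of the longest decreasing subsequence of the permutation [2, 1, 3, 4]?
2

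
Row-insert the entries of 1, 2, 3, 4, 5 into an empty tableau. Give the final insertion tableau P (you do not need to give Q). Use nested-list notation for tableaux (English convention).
After inserting 1: P = [[1]].
After inserting 2: P = [[1, 2]].
After inserting 3: P = [[1, 2, 3]].
After inserting 4: P = [[1, 2, 3, 4]].
After inserting 5: P = [[1, 2, 3, 4, 5]].

So P = [[1, 2, 3, 4, 5]].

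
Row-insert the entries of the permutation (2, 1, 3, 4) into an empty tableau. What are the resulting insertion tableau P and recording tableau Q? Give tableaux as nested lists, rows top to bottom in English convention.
P = [[1, 3, 4], [2]], Q = [[1, 3, 4], [2]]

Insert each entry of the permutation into P by Schensted row insertion, recording in Q the position of each new cell.

Insert 2: appended to row 1. P = [[2]], Q = [[1]].
Insert 1: 1 bumps 2 from row 1; 2 starts row 2. P = [[1], [2]], Q = [[1], [2]].
Insert 3: appended to row 1. P = [[1, 3], [2]], Q = [[1, 3], [2]].
Insert 4: appended to row 1. P = [[1, 3, 4], [2]], Q = [[1, 3, 4], [2]].

So P = [[1, 3, 4], [2]], Q = [[1, 3, 4], [2]].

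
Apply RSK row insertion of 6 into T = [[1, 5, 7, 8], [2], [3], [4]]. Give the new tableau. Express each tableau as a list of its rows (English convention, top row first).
[[1, 5, 6, 8], [2, 7], [3], [4]]

In row 1, 6 replaces 7 (the leftmost entry greater than 6); 7 is bumped to row 2. 7 is appended to row 2. The new tableau is [[1, 5, 6, 8], [2, 7], [3], [4]].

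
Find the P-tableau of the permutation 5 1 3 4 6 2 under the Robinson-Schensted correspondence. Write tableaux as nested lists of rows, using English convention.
P = [[1, 2, 4, 6], [3], [5]]

Insert 5: appended to row 1. P = [[5]].
Insert 1: 1 bumps 5 from row 1; 5 starts row 2. P = [[1], [5]].
Insert 3: appended to row 1. P = [[1, 3], [5]].
Insert 4: appended to row 1. P = [[1, 3, 4], [5]].
Insert 6: appended to row 1. P = [[1, 3, 4, 6], [5]].
Insert 2: 2 bumps 3 from row 1; 3 bumps 5 from row 2; 5 starts row 3. P = [[1, 2, 4, 6], [3], [5]].

So P = [[1, 2, 4, 6], [3], [5]].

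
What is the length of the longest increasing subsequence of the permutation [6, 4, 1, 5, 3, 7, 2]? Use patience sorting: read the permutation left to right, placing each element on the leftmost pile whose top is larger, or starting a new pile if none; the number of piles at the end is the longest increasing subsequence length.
6: new pile. tops = [6]
4: onto pile 1 (replacing 6). tops = [4]
1: onto pile 1 (replacing 4). tops = [1]
5: new pile. tops = [1, 5]
3: onto pile 2 (replacing 5). tops = [1, 3]
7: new pile. tops = [1, 3, 7]
2: onto pile 2 (replacing 3). tops = [1, 2, 7]

3 piles, so the longest increasing subsequence has length 3.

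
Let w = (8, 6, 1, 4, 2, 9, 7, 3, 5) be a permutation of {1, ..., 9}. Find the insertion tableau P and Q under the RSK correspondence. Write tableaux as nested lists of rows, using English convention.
Insert each entry of the permutation into P by Schensted row insertion, recording in Q the position of each new cell.

After inserting 8: P = [[8]].
After inserting 6: P = [[6], [8]].
After inserting 1: P = [[1], [6], [8]].
After inserting 4: P = [[1, 4], [6], [8]].
After inserting 2: P = [[1, 2], [4], [6], [8]].
After inserting 9: P = [[1, 2, 9], [4], [6], [8]].
After inserting 7: P = [[1, 2, 7], [4, 9], [6], [8]].
After inserting 3: P = [[1, 2, 3], [4, 7], [6, 9], [8]].
After inserting 5: P = [[1, 2, 3, 5], [4, 7], [6, 9], [8]].

So P = [[1, 2, 3, 5], [4, 7], [6, 9], [8]], Q = [[1, 4, 6, 9], [2, 7], [3, 8], [5]].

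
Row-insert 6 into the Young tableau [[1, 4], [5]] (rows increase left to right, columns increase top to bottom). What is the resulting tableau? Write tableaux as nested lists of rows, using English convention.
6 is larger than every entry of row 1, so it is appended to row 1. The new tableau is [[1, 4, 6], [5]].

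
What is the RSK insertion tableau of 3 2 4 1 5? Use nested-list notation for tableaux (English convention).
Insert 3: appended to row 1. P = [[3]].
Insert 2: 2 bumps 3 from row 1; 3 starts row 2. P = [[2], [3]].
Insert 4: appended to row 1. P = [[2, 4], [3]].
Insert 1: 1 bumps 2 from row 1; 2 bumps 3 from row 2; 3 starts row 3. P = [[1, 4], [2], [3]].
Insert 5: appended to row 1. P = [[1, 4, 5], [2], [3]].

So P = [[1, 4, 5], [2], [3]].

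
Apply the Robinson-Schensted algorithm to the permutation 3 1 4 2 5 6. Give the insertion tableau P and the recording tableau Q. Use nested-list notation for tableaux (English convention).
P = [[1, 2, 5, 6], [3, 4]], Q = [[1, 3, 5, 6], [2, 4]]

Insert each entry of the permutation into P by Schensted row insertion, recording in Q the position of each new cell.

Insert 3: appended to row 1. P = [[3]].
Insert 1: 1 bumps 3 from row 1; 3 starts row 2. P = [[1], [3]].
Insert 4: appended to row 1. P = [[1, 4], [3]].
Insert 2: 2 bumps 4 from row 1; 4 appends to row 2. P = [[1, 2], [3, 4]].
Insert 5: appended to row 1. P = [[1, 2, 5], [3, 4]].
Insert 6: appended to row 1. P = [[1, 2, 5, 6], [3, 4]].

So P = [[1, 2, 5, 6], [3, 4]], Q = [[1, 3, 5, 6], [2, 4]].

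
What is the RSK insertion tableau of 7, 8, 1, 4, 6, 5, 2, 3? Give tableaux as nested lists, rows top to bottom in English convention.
Insert 7: appended to row 1. P = [[7]].
Insert 8: appended to row 1. P = [[7, 8]].
Insert 1: 1 bumps 7 from row 1; 7 starts row 2. P = [[1, 8], [7]].
Insert 4: 4 bumps 8 from row 1; 8 appends to row 2. P = [[1, 4], [7, 8]].
Insert 6: appended to row 1. P = [[1, 4, 6], [7, 8]].
Insert 5: 5 bumps 6 from row 1; 6 bumps 7 from row 2; 7 starts row 3. P = [[1, 4, 5], [6, 8], [7]].
Insert 2: 2 bumps 4 from row 1; 4 bumps 6 from row 2; 6 bumps 7 from row 3; 7 starts row 4. P = [[1, 2, 5], [4, 8], [6], [7]].
Insert 3: 3 bumps 5 from row 1; 5 bumps 8 from row 2; 8 appends to row 3. P = [[1, 2, 3], [4, 5], [6, 8], [7]].

So P = [[1, 2, 3], [4, 5], [6, 8], [7]].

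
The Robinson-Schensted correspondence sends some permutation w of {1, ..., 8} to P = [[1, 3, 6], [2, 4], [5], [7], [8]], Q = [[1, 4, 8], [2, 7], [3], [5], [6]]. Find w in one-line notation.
8 7 2 5 4 1 3 6

Reverse RSK: for i = n, n-1, ..., 1, locate i in Q, remove the corresponding corner cell from P, and reverse-bump its entry up through P; the value ejected from row 1 is w(i).

So w = 8 7 2 5 4 1 3 6.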